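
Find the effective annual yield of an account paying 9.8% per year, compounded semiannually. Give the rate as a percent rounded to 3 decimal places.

EAR = (1 + 9.8%/2)^2 − 1 = (1 + 0.049)^2 − 1.
(1 + 0.049)^2 ≈ 1.100401, so EAR ≈ 10.04010%.

10.040%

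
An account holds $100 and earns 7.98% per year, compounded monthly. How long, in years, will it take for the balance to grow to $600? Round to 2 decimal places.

(1 + 0.00665)^(12t) = 600/100 = 6.
12t·ln(1 + 0.00665) = ln(6); 12t = 1.7918/0.00662799 ≈ 270.3324.
t ≈ 22.5277 years.

22.53 years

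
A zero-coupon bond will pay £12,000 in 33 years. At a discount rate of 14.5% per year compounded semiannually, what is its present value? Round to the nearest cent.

Growth factor = (1 + 0.0725)^66 ≈ 101.44294682.
P = 12,000/101.44294682 ≈ 118.2931.

£118.29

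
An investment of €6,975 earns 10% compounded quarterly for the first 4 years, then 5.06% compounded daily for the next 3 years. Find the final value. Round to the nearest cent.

€12,051.67

Phase 1: 6,975·(1 + 0.025)^16 ≈ 10,354.4267.
Phase 2: 10,354.4267·(1 + 0.0506/365)^1095 ≈ 12,051.6744.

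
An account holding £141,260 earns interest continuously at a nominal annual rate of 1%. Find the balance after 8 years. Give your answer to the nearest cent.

A = P·e^(rt) = 141,260·e^(0.01·8) = 141,260·e^0.08.
e^0.08 ≈ 1.08328706767, so A ≈ 153,025.1312.

£153,025.13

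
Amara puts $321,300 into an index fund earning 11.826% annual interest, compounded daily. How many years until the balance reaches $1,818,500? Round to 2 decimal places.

14.66 years

(1 + 0.000324)^(365t) = 1,818,500/321,300 = 5.6598.
365t·ln(1 + 0.000324) = ln(5.6598); 365t = 1.7334/0.000323948 ≈ 5350.8420.
t ≈ 14.6598 years.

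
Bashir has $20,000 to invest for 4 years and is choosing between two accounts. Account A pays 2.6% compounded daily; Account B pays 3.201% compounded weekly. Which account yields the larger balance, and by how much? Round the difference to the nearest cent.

Account B, by $539.15

Account A growth factor: (1 + 0.026/365)^1460 ≈ 1.109596345; balance ≈ 22,191.9269.
Account B growth factor: (1 + 0.03201/52)^208 ≈ 1.1365536925; balance ≈ 22,731.0739.
Account B is larger by 539.1469.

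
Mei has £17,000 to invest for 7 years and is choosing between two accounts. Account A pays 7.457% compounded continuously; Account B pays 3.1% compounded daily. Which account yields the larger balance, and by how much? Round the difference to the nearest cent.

Account A, by £7,531.77

A: e^(0.07457·7) = e^0.52199 ≈ 1.6853782174, so 17,000 × 1.6853782174 ≈ 28,651.4297.
B: (1 + 0.031/365)^2555 ≈ 1.2423326546, so 17,000 × 1.2423326546 ≈ 21,119.6551.
Difference ≈ 7,531.7746 in favor of A.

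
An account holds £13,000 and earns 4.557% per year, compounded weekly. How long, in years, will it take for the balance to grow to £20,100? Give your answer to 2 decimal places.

(1 + 0.000876346)^(52t) = 20,100/13,000 = 1.5462.
52t·ln(1 + 0.000876346) = ln(1.5462); 52t = 0.43577/0.000875962 ≈ 497.4762.
t ≈ 9.5669 years.

9.57 years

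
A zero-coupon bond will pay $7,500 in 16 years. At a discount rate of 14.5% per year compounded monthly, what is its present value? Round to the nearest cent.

Periodic rate = 14.5%/12 = 0.0120833; 192 periods.
P = 7,500/(1 + 0.145/12)^192 ≈ 7,500/10.03516307 ≈ 747.3720.

$747.37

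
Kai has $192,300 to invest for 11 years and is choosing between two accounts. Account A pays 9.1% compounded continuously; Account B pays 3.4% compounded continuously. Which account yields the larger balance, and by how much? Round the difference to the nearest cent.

Account A growth factor: e^(0.091·11) = e^1.001 ≈ 2.72100146988; balance ≈ 523,248.5827.
Account B growth factor: e^(0.034·11) = e^0.374 ≈ 1.45353715046; balance ≈ 279,515.1940.
Account A is larger by 243,733.3886.

Account A, by $243,733.39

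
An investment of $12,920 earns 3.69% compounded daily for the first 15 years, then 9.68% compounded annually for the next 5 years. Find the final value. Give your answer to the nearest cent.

$35,667.25

Phase 1: 12,920·(1 + 0.0369/365)^5475 ≈ 22,471.5153.
Phase 2: 22,471.5153·(1 + 0.0968)^5 ≈ 35,667.2453.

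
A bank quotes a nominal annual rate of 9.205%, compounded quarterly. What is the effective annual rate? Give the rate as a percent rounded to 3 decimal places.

9.528%

EAR = (1 + 9.205%/4)^4 − 1 = (1 + 0.0230125)^4 − 1.
(1 + 0.0230125)^4 ≈ 1.095276, so EAR ≈ 9.52765%.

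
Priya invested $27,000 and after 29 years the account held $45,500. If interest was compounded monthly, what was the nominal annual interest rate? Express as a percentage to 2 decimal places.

The 348-period growth factor is 45,500/27,000 = 1.68519.
r/12 = 1.68519^(1/348) − 1 ≈ 0.00150077, so r ≈ 12·0.00150077 = 1.80092%.

1.80%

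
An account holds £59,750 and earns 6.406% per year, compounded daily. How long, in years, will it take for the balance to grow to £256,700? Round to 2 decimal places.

(1 + 0.000175507)^(365t) = 256,700/59,750 = 4.2962.
365t·ln(1 + 0.000175507) = ln(4.2962); 365t = 1.4577/0.000175491 ≈ 8306.6092.
t ≈ 22.7578 years.

22.76 years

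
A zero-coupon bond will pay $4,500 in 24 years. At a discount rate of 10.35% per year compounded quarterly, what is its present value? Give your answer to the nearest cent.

Periodic rate = 10.35%/4 = 0.025875; 96 periods.
P = 4,500/(1 + 0.025875)^96 ≈ 4,500/11.61627427 ≈ 387.3875.

$387.39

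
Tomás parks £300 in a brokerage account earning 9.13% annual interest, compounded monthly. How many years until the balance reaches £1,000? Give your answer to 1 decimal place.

(1 + 0.00760833)^(12t) = 1,000/300 = 3.3333.
12t·ln(1 + 0.00760833) = ln(3.3333); 12t = 1.204/0.00757954 ≈ 158.8452.
t ≈ 13.2371 years.

13.2 years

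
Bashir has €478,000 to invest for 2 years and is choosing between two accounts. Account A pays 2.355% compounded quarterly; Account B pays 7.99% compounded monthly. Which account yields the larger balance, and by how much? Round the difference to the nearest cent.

Account B, by €59,545.83

A: (1 + 0.0058875)^8 ≈ 1.04808206716, so 478,000 × 1.04808206716 ≈ 500,983.2281.
B: (1 + 0.0799/12)^24 ≈ 1.17265492984, so 478,000 × 1.17265492984 ≈ 560,529.0565.
Difference ≈ 59,545.8284 in favor of B.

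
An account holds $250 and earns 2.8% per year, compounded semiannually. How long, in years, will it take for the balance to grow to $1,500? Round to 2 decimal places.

We need (1 + 0.014)^(2t) = 6, so 2t = ln 6 / ln 1.014 ≈ 128.8766.
t ≈ 128.8766/2 = 64.4383 years.

64.44 years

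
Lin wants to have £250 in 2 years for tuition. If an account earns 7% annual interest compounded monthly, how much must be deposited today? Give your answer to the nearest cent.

Growth factor = (1 + 0.07/12)^24 ≈ 1.14980602.
P = 250/1.14980602 ≈ 217.4280.

£217.43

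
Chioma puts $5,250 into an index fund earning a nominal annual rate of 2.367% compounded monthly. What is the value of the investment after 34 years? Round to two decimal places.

$11,730.77

Periodic rate = 2.367%/12 = 0.0019725; periods = 12·34 = 408.
A = 5,250·(1 + 0.0019725)^408 ≈ 5,250·2.2344326052 ≈ 11,730.7712.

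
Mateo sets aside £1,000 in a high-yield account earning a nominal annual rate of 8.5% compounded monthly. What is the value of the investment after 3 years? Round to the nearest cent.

£1,289.30

Growth factor = (1 + 0.085/12)^36 ≈ 1.289302168.
A ≈ 1,000 × 1.289302168 ≈ 1,289.3022.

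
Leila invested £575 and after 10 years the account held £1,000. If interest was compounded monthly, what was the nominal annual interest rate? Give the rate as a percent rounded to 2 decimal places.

5.55%

The 120-period growth factor is 1,000/575 = 1.73913.
r/12 = 1.73913^(1/120) − 1 ≈ 0.00462219, so r ≈ 12·0.00462219 = 5.54663%.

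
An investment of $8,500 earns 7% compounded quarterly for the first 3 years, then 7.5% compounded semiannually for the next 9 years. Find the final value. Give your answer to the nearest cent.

$20,305.69

Phase 1: 8,500·(1 + 0.0175)^12 ≈ 10,467.2342.
Phase 2: 10,467.2342·(1 + 0.0375)^18 ≈ 20,305.6940.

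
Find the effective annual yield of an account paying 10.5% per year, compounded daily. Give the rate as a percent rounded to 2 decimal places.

One year is 365 periods at 0.000287671 each: (1 + 0.000287671)^365 ≈ 1.110694.
EAR = 1.110694 − 1 ≈ 11.06938%.

11.07%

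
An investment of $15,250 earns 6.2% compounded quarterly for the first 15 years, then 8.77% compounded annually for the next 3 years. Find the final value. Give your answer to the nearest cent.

$49,384.75

After 15 years at 6.2%: 15,250 × 2.5164926394 ≈ 38,376.5128.
Then 3 years at 8.77%: 38,376.5128 × 1.2868483961 ≈ 49,384.7539.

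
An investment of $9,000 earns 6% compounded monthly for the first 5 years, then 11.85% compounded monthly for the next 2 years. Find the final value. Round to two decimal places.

After 5 years at 6%: 9,000 × 1.3488501525 ≈ 12,139.6514.
Then 2 years at 11.85%: 12,139.6514 × 1.2659685224 ≈ 15,368.4165.

$15,368.42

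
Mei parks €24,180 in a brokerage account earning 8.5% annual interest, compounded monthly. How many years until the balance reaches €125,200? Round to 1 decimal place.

19.4 years

(1 + 0.00708333)^(12t) = 125,200/24,180 = 5.1778.
12t·ln(1 + 0.00708333) = ln(5.1778); 12t = 1.6444/0.00705836 ≈ 232.9699.
t ≈ 19.4142 years.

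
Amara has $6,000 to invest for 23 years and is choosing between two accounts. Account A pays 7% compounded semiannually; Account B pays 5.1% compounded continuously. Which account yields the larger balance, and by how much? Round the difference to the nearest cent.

Account A, by $9,811.61

A: (1 + 0.035)^46 ≈ 4.8669411006, so 6,000 × 4.8669411006 ≈ 29,201.6466.
B: e^(0.051·23) = e^1.173 ≈ 3.2316731299, so 6,000 × 3.2316731299 ≈ 19,390.0388.
Difference ≈ 9,811.6078 in favor of A.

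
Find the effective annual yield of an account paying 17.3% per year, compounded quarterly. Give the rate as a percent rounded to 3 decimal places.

18.455%

One year is 4 periods at 0.04325 each: (1 + 0.04325)^4 ≈ 1.18455.
EAR = 1.18455 − 1 ≈ 18.45505%.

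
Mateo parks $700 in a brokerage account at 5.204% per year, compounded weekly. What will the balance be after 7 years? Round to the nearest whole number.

$1,007

Periodic rate = 5.204%/52 = 0.00100077; periods = 52·7 = 364.
A = 700·(1 + 0.05204/52)^364 ≈ 700·1.439215022 ≈ 1,007.4505.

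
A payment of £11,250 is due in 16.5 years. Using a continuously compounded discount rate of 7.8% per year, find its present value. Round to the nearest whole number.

P = A·e^(−rt) = 11,250·e^(−1.287).
e^(−1.287) ≈ 0.2760978354, so P ≈ 3,106.1006.

£3,106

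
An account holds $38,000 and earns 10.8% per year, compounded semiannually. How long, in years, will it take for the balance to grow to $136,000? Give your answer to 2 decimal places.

12.12 years

(1 + 0.054)^(2t) = 136,000/38,000 = 3.5789.
2t·ln(1 + 0.054) = ln(3.5789); 2t = 1.2751/0.0525925 ≈ 24.2443.
t ≈ 12.1222 years.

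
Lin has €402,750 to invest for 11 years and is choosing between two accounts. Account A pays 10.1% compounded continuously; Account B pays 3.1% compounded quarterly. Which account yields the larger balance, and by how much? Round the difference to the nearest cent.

Account A, by €657,645.88

Account A growth factor: e^(0.101·11) = e^1.111 ≈ 3.037394270515; balance ≈ 1,223,310.5424.
Account B growth factor: (1 + 0.00775)^44 ≈ 1.40450568136; balance ≈ 565,664.6632.
Account A is larger by 657,645.8793.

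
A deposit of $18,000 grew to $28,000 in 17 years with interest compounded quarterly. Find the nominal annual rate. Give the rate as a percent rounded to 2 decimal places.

2.61%

(1 + r/4)^68 = 28,000/18,000 = 1.55556.
1 + r/4 = 1.55556^(1/68) ≈ 1.006519, so r/4 ≈ 0.0065187.
r ≈ 4·0.0065187 = 2.60748%.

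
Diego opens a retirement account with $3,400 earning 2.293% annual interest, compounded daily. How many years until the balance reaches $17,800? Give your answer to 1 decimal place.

72.2 years

(1 + 0.0000628219)^(365t) = 17,800/3,400 = 5.2353.
365t·ln(1 + 0.0000628219) = ln(5.2353); 365t = 1.6554/6.28199e-05 ≈ 26351.8702.
t ≈ 72.1969 years.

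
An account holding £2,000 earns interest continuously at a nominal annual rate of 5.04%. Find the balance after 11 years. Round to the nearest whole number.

£3,482

A = P·e^(rt) = 2,000·e^(0.0504·11) = 2,000·e^0.5544.
e^0.5544 ≈ 1.740896134, so A ≈ 3,481.7923.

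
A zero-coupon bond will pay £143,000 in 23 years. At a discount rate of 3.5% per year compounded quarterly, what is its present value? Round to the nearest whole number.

Growth factor = (1 + 0.00875)^92 ≈ 2.22887848042.
P = 143,000/2.22887848042 ≈ 64,157.8270.

£64,158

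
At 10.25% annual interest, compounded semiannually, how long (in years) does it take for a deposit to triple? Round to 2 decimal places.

(1 + 0.05125)^(2t) = 3.
2t = ln 3 / ln(1 + 0.05125) ≈ 1.0986/0.0499799 ≈ 21.9811.
t ≈ 10.9905.

10.99 years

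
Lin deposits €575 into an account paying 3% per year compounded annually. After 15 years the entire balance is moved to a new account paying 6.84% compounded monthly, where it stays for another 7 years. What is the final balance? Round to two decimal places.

Phase 1: 575·(1 + 0.03)^15 ≈ 895.8313.
Phase 2: 895.8313·(1 + 0.0057)^84 ≈ 1,444.0294.

€1,444.03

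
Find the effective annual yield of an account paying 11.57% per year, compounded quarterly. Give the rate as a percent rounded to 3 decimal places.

One year is 4 periods at 0.028925 each: (1 + 0.028925)^4 ≈ 1.120817.
EAR = 1.120817 − 1 ≈ 12.08174%.

12.082%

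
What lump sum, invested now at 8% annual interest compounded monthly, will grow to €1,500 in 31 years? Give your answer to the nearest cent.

€126.65

Periodic rate = 8%/12 = 0.00666667; 372 periods.
P = 1,500/(1 + 0.08/12)^372 ≈ 1,500/11.84338983 ≈ 126.6529.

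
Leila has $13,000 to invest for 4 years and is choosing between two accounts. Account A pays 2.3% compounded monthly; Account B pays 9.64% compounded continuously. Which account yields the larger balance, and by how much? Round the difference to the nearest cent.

Account A growth factor: (1 + 0.023/12)^48 ≈ 1.0962682868; balance ≈ 14,251.4877.
Account B growth factor: e^(0.0964·4) = e^0.3856 ≈ 1.4704963546; balance ≈ 19,116.4526.
Account B is larger by 4,864.9649.

Account B, by $4,864.96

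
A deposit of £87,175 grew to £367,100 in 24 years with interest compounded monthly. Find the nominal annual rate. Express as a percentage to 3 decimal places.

The 288-period growth factor is 367,100/87,175 = 4.21107.
r/12 = 4.21107^(1/288) − 1 ≈ 0.00500455, so r ≈ 12·0.00500455 = 6.00546%.

6.005%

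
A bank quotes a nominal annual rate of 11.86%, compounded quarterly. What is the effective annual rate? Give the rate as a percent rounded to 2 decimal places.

12.40%

One year is 4 periods at 0.02965 each: (1 + 0.02965)^4 ≈ 1.12398.
EAR = 1.12398 − 1 ≈ 12.39798%.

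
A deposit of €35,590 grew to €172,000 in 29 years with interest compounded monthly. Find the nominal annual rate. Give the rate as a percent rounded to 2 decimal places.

5.44%

(1 + r/12)^348 = 172,000/35,590 = 4.83282.
1 + r/12 = 4.83282^(1/348) ≈ 1.004537, so r/12 ≈ 0.00453736.
r ≈ 12·0.00453736 = 5.44483%.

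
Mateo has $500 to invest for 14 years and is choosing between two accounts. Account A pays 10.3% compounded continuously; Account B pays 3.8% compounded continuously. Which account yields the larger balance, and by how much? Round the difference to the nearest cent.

A: e^(0.103·14) = e^1.442 ≈ 4.229145656, so 500 × 4.229145656 ≈ 2,114.5728.
B: e^(0.038·14) = e^0.532 ≈ 1.70233357, so 500 × 1.70233357 ≈ 851.1668.
Difference ≈ 1,263.4060 in favor of A.

Account A, by $1,263.41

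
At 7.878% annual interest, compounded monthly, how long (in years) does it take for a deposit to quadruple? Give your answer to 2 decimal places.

17.65 years

(1 + 0.006565)^(12t) = 4.
12t = ln 4 / ln(1 + 0.006565) ≈ 1.3863/0.00654354 ≈ 211.8568.
t ≈ 17.6547.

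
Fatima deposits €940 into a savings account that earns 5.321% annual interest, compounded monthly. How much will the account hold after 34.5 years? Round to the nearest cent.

€5,869.75

Growth factor = (1 + 0.05321/12)^414 ≈ 6.24441205.
A ≈ 940 × 6.24441205 ≈ 5,869.7473.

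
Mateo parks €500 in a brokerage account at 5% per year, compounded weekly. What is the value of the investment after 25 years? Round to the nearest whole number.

€1,744

Growth factor = (1 + 0.05/52)^1300 ≈ 3.488247369.
A ≈ 500 × 3.488247369 ≈ 1,744.1237.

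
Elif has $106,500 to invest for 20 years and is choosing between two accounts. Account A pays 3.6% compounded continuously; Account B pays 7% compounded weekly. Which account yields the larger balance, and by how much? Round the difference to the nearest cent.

Account B, by $212,675.25

A: e^(0.036·20) = e^0.72 ≈ 2.05443321064, so 106,500 × 2.05443321064 ≈ 218,797.1369.
B: (1 + 0.07/52)^1040 ≈ 4.05138394319, so 106,500 × 4.05138394319 ≈ 431,472.3899.
Difference ≈ 212,675.2530 in favor of B.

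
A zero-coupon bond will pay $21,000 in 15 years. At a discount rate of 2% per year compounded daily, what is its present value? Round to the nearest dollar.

$15,557

Growth factor = (1 + 0.02/365)^5475 ≈ 1.3498477133.
P = 21,000/1.3498477133 ≈ 15,557.3105.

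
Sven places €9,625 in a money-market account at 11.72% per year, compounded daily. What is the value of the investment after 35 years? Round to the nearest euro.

Periodic rate = 11.72%/365 = 0.000321096; periods = 365·35 = 12775.
A = 9,625·(1 + 0.1172/365)^12775 ≈ 9,625·60.4212928394 ≈ 581,554.9436.

€581,555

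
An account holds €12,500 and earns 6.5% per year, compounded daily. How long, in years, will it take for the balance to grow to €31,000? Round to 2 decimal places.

13.97 years

(1 + 0.000178082)^(365t) = 31,000/12,500 = 2.48.
365t·ln(1 + 0.000178082) = ln(2.48); 365t = 0.90826/0.000178066 ≈ 5100.6753.
t ≈ 13.9745 years.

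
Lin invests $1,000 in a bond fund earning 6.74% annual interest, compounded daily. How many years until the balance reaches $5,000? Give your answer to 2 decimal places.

23.88 years

We need (1 + 0.000184658)^(365t) = 5, so 365t = ln 5 / ln 1.000185 ≈ 8716.6035.
t ≈ 8716.6035/365 = 23.8811 years.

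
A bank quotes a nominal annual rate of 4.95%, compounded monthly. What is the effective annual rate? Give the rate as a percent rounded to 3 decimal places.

One year is 12 periods at 0.004125 each: (1 + 0.004125)^12 ≈ 1.050639.
EAR = 1.050639 − 1 ≈ 5.06386%.

5.064%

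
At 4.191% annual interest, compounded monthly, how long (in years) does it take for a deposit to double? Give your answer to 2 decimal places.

16.57 years

(1 + 0.0034925)^(12t) = 2.
12t = ln 2 / ln(1 + 0.0034925) ≈ 0.69315/0.00348642 ≈ 198.8137.
t ≈ 16.5678.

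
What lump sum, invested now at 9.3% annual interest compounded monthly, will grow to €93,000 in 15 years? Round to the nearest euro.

Growth factor = (1 + 0.00775)^180 ≈ 4.0133332993.
P = 93,000/4.0133332993 ≈ 23,172.7577.

€23,173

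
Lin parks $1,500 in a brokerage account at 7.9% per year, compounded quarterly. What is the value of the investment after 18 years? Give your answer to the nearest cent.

$6,132.52

Growth factor = (1 + 0.01975)^72 ≈ 4.088343777.
A ≈ 1,500 × 4.088343777 ≈ 6,132.5157.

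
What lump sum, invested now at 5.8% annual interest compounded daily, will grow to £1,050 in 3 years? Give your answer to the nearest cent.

Growth factor = (1 + 0.058/365)^1095 ≈ 1.190039116.
P = 1,050/1.190039116 ≈ 882.3239.

£882.32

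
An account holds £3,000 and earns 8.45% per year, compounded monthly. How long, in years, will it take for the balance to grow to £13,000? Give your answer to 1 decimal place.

17.4 years

(1 + 0.00704167)^(12t) = 13,000/3,000 = 4.3333.
12t·ln(1 + 0.00704167) = ln(4.3333); 12t = 1.4663/0.00701699 ≈ 208.9695.
t ≈ 17.4141 years.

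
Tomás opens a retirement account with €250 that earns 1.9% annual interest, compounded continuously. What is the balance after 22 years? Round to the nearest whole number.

A = P·e^(rt) = 250·e^(0.019·22) = 250·e^0.418.
e^0.418 ≈ 1.51892067, so A ≈ 379.7302.

€380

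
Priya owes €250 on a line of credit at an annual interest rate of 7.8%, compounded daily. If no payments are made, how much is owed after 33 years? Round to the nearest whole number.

€3,279

Growth factor = (1 + 0.078/365)^12045 ≈ 13.11458552.
A ≈ 250 × 13.11458552 ≈ 3,278.6464.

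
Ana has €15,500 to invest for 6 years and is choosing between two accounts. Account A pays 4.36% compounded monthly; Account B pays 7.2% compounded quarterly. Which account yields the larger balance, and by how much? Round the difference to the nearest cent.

Account A growth factor: (1 + 0.0436/12)^72 ≈ 1.298391133; balance ≈ 20,125.0626.
Account B growth factor: (1 + 0.018)^24 ≈ 1.5344285553; balance ≈ 23,783.6426.
Account B is larger by 3,658.5800.

Account B, by €3,658.58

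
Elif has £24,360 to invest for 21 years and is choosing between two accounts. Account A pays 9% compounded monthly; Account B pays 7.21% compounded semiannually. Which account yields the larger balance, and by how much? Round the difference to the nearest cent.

Account A, by £52,302.61

A: (1 + 0.0075)^252 ≈ 6.57285138662, so 24,360 × 6.57285138662 ≈ 160,114.6598.
B: (1 + 0.03605)^42 ≈ 4.42578214725, so 24,360 × 4.42578214725 ≈ 107,812.0531.
Difference ≈ 52,302.6067 in favor of A.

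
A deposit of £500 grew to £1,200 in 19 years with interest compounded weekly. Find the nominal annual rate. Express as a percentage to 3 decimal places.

4.610%

The 988-period growth factor is 1,200/500 = 2.4.
r/52 = 2.4^(1/988) − 1 ≈ 0.000886495, so r ≈ 52·0.000886495 = 4.60977%.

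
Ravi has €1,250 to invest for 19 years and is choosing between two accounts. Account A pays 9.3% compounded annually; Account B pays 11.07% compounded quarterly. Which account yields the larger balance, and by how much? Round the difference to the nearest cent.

Account B, by €3,181.28

A: (1 + 0.093)^19 ≈ 5.417302375, so 1,250 × 5.417302375 ≈ 6,771.6280.
B: (1 + 0.027675)^76 ≈ 7.962329902, so 1,250 × 7.962329902 ≈ 9,952.9124.
Difference ≈ 3,181.2844 in favor of B.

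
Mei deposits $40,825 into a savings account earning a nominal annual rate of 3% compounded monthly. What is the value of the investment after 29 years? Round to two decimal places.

$97,339.90

Growth factor = (1 + 0.0025)^348 ≈ 2.3843208124.
A ≈ 40,825 × 2.3843208124 ≈ 97,339.8972.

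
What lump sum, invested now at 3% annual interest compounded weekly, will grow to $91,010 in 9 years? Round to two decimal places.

$69,480.58

Growth factor = (1 + 0.03/52)^468 ≈ 1.3098624678.
P = 91,010/1.3098624678 ≈ 69,480.5770.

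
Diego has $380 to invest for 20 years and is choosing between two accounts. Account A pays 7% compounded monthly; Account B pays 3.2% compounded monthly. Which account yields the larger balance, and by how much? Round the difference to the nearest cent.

A: (1 + 0.07/12)^240 ≈ 4.038738849, so 380 × 4.038738849 ≈ 1,534.7208.
B: (1 + 0.032/12)^240 ≈ 1.89486611, so 380 × 1.89486611 ≈ 720.0491.
Difference ≈ 814.6716 in favor of A.

Account A, by $814.67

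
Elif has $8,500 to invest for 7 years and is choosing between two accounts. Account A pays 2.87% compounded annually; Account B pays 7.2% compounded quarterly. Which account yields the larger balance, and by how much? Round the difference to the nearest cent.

Account B, by $3,645.46

A: (1 + 0.0287)^7 ≈ 1.2190490457, so 8,500 × 1.2190490457 ≈ 10,361.9169.
B: (1 + 0.018)^28 ≈ 1.6479262967, so 8,500 × 1.6479262967 ≈ 14,007.3735.
Difference ≈ 3,645.4566 in favor of B.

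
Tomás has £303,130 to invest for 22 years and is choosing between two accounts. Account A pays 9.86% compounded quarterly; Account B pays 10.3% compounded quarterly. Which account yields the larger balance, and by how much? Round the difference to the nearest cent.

A: (1 + 0.02465)^88 ≈ 8.52408764235, so 303,130 × 8.52408764235 ≈ 2,583,906.6870.
B: (1 + 0.02575)^88 ≈ 9.368159066604, so 303,130 × 9.368159066604 ≈ 2,839,770.0579.
Difference ≈ 255,863.3708 in favor of B.

Account B, by £255,863.37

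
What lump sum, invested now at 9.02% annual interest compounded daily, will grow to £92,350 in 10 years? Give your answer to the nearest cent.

£37,475.87

Growth factor = (1 + 0.0902/365)^3650 ≈ 2.4642526224.
P = 92,350/2.4642526224 ≈ 37,475.8656.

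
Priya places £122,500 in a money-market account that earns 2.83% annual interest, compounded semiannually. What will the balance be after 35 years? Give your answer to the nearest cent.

£327,559.15

Periodic rate = 2.83%/2 = 0.01415; periods = 2·35 = 70.
A = 122,500·(1 + 0.01415)^70 ≈ 122,500·2.67395226125 ≈ 327,559.1520.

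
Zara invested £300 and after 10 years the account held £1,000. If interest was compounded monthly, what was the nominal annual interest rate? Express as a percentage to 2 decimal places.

(1 + r/12)^120 = 1,000/300 = 3.33333.
1 + r/12 = 3.33333^(1/120) ≈ 1.010084, so r/12 ≈ 0.0100836.
r ≈ 12·0.0100836 = 12.10033%.

12.10%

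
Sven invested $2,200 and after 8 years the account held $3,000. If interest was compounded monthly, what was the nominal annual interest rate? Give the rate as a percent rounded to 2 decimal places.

(1 + r/12)^96 = 3,000/2,200 = 1.36364.
1 + r/12 = 1.36364^(1/96) ≈ 1.003236, so r/12 ≈ 0.00323601.
r ≈ 12·0.00323601 = 3.88321%.

3.88%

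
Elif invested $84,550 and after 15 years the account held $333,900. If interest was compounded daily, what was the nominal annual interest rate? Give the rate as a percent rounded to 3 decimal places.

9.158%

(1 + r/365)^5475 = 333,900/84,550 = 3.94914.
1 + r/365 = 3.94914^(1/5475) ≈ 1.000251, so r/365 ≈ 0.000250899.
r ≈ 365·0.000250899 = 9.15781%.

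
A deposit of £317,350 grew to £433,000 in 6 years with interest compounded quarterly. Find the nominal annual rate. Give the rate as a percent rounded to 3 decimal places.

5.213%

The 24-period growth factor is 433,000/317,350 = 1.36442.
r/4 = 1.36442^(1/24) − 1 ≈ 0.0130314, so r ≈ 4·0.0130314 = 5.21255%.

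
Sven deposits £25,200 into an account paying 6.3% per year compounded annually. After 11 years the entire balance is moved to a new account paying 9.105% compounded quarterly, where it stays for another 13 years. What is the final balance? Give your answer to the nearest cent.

£159,058.12

Phase 1: 25,200·(1 + 0.063)^11 ≈ 49,347.6471.
Phase 2: 49,347.6471·(1 + 0.0227625)^52 ≈ 159,058.1203.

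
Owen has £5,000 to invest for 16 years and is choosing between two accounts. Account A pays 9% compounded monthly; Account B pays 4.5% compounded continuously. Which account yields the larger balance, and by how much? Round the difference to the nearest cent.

Account A, by £10,718.22

A: (1 + 0.0075)^192 ≈ 4.1980781995, so 5,000 × 4.1980781995 ≈ 20,990.3910.
B: e^(0.045·16) = e^0.72 ≈ 2.0544332106, so 5,000 × 2.0544332106 ≈ 10,272.1661.
Difference ≈ 10,718.2249 in favor of A.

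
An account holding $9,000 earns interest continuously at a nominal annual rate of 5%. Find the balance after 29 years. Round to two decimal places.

$38,368.03

A = P·e^(rt) = 9,000·e^(0.05·29) = 9,000·e^1.45.
e^1.45 ≈ 4.2631145152, so A ≈ 38,368.0306.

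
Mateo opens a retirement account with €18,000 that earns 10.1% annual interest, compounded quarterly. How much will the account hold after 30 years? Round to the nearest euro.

Periodic rate = 10.1%/4 = 0.02525; periods = 4·30 = 120.
A = 18,000·(1 + 0.02525)^120 ≈ 18,000·19.9330315951 ≈ 358,794.5687.

€358,795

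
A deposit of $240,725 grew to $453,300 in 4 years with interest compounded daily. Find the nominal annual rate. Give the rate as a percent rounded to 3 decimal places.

(1 + r/365)^1460 = 453,300/240,725 = 1.88306.
1 + r/365 = 1.88306^(1/1460) ≈ 1.000434, so r/365 ≈ 0.000433586.
r ≈ 365·0.000433586 = 15.82590%.

15.826%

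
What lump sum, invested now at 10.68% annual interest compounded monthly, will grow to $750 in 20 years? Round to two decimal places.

Growth factor = (1 + 0.0089)^240 ≈ 8.38589245.
P = 750/8.38589245 ≈ 89.4359.

$89.44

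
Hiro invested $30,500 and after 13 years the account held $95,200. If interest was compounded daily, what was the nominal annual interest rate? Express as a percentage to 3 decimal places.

8.757%

(1 + r/365)^4745 = 95,200/30,500 = 3.12131.
1 + r/365 = 3.12131^(1/4745) ≈ 1.00024, so r/365 ≈ 0.000239914.
r ≈ 365·0.000239914 = 8.75684%.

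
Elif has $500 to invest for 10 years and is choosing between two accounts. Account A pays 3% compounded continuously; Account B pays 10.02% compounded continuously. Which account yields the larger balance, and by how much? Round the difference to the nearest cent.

Account A growth factor: e^(0.03·10) = e^0.3 ≈ 1.34985881; balance ≈ 674.9294.
Account B growth factor: e^(0.1002·10) = e^1.002 ≈ 2.723723832; balance ≈ 1,361.8619.
Account B is larger by 686.9325.

Account B, by $686.93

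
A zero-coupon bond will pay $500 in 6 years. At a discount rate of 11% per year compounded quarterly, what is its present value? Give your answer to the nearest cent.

Periodic rate = 11%/4 = 0.0275; 24 periods.
P = 500/(1 + 0.0275)^24 ≈ 500/1.9176261 ≈ 260.7390.

$260.74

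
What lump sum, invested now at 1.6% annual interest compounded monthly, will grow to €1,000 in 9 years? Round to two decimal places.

Growth factor = (1 + 0.016/12)^108 ≈ 1.15477334.
P = 1,000/1.15477334 ≈ 865.9708.

€865.97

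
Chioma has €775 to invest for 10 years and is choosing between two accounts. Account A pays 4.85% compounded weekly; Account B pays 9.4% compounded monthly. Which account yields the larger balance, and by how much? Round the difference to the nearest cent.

Account A growth factor: (1 + 0.0485/52)^520 ≈ 1.623807926; balance ≈ 1,258.4511.
Account B growth factor: (1 + 0.094/12)^120 ≈ 2.550622501; balance ≈ 1,976.7324.
Account B is larger by 718.2813.

Account B, by €718.28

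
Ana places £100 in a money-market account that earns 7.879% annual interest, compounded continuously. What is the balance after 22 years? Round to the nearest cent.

£565.98

A = P·e^(rt) = 100·e^(0.07879·22) = 100·e^1.73338.
e^1.73338 ≈ 5.65975158, so A ≈ 565.9752.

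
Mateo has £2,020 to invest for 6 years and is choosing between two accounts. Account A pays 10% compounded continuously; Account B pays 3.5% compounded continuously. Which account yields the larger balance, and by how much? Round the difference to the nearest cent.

Account A, by £1,188.65

Account A growth factor: e^(0.1·6) = e^0.6 ≈ 1.8221188; balance ≈ 3,680.6800.
Account B growth factor: e^(0.035·6) = e^0.21 ≈ 1.23367806; balance ≈ 2,492.0297.
Account A is larger by 1,188.6503.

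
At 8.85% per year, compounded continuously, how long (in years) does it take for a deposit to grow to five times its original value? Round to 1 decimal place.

e^(0.0885t) = 5, so 0.0885t = ln 5 ≈ 1.6094.
t ≈ 1.6094/0.0885 ≈ 18.1857.

18.2 years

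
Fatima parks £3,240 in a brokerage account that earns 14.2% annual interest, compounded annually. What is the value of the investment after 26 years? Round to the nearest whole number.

Annual rate = 14.2% = 0.142; years = 26.
A = 3,240·(1 + 0.142)^26 ≈ 3,240·31.5732073437 ≈ 102,297.1918.

£102,297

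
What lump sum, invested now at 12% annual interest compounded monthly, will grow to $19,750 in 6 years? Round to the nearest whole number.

$9,648

Growth factor = (1 + 0.01)^72 ≈ 2.0470993121.
P = 19,750/2.0470993121 ≈ 9,647.7977.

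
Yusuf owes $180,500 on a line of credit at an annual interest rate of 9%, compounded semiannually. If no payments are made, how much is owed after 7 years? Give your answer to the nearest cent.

Growth factor = (1 + 0.045)^14 ≈ 1.85194492162.
A ≈ 180,500 × 1.85194492162 ≈ 334,276.0584.

$334,276.06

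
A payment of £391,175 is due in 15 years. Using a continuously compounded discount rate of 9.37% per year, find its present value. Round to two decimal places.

£95,933.48

P = A·e^(−rt) = 391,175·e^(−1.4055).
e^(−1.4055) ≈ 0.24524440359, so P ≈ 95,933.4796.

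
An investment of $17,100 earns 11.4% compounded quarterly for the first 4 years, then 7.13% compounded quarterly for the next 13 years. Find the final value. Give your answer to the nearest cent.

$67,184.14

After 4 years at 11.4%: 17,100 × 1.5677208579 ≈ 26,808.0267.
Then 13 years at 7.13%: 26,808.0267 × 2.5061203448 ≈ 67,184.1410.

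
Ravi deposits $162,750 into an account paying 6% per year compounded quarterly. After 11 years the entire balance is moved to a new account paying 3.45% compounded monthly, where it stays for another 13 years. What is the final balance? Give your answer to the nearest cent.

$490,375.17

Phase 1: 162,750·(1 + 0.015)^44 ≈ 313,347.9489.
Phase 2: 313,347.9489·(1 + 0.002875)^156 ≈ 490,375.1670.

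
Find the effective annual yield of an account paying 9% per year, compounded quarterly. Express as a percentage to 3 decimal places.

One year is 4 periods at 0.0225 each: (1 + 0.0225)^4 ≈ 1.093083.
EAR = 1.093083 − 1 ≈ 9.30833%.

9.308%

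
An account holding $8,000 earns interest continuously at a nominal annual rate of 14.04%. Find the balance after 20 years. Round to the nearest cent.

A = P·e^(rt) = 8,000·e^(0.1404·20) = 8,000·e^2.808.
e^2.808 ≈ 16.5767315801, so A ≈ 132,613.8526.

$132,613.85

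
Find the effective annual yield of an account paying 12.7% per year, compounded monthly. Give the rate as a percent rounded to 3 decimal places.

13.466%

EAR = (1 + 12.7%/12)^12 − 1 = (1 + 0.0105833)^12 − 1.
(1 + 0.0105833)^12 ≈ 1.13466, so EAR ≈ 13.46596%.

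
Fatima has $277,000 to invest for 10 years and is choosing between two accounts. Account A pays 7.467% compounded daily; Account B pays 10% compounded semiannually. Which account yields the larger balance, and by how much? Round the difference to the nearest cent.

Account A growth factor: (1 + 0.07467/365)^3650 ≈ 2.10986429913; balance ≈ 584,432.4109.
Account B growth factor: (1 + 0.05)^20 ≈ 2.65329770514; balance ≈ 734,963.4643.
Account B is larger by 150,531.0535.

Account B, by $150,531.05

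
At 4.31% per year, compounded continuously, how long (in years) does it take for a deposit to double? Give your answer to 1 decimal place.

e^(0.0431t) = 2, so 0.0431t = ln 2 ≈ 0.69315.
t ≈ 0.69315/0.0431 ≈ 16.0823.

16.1 years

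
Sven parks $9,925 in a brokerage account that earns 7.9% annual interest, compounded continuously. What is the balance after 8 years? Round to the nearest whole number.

A = P·e^(rt) = 9,925·e^(0.079·8) = 9,925·e^0.632.
e^0.632 ≈ 1.8813695581, so A ≈ 18,672.5929.

$18,673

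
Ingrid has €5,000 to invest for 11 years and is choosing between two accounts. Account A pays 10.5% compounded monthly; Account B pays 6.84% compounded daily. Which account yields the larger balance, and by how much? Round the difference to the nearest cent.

Account A growth factor: (1 + 0.00875)^132 ≈ 3.1581176176; balance ≈ 15,790.5881.
Account B growth factor: (1 + 0.0684/365)^4015 ≈ 2.1219373378; balance ≈ 10,609.6867.
Account A is larger by 5,180.9014.

Account A, by €5,180.90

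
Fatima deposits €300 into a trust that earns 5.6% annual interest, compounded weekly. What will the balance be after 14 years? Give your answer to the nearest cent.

Growth factor = (1 + 0.056/52)^728 ≈ 2.18929188.
A ≈ 300 × 2.18929188 ≈ 656.7876.

€656.79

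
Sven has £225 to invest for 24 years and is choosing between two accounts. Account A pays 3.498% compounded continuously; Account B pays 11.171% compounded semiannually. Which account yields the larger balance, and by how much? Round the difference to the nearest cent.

Account A growth factor: e^(0.03498·24) = e^0.83952 ≈ 2.31525539; balance ≈ 520.9325.
Account B growth factor: (1 + 0.055855)^48 ≈ 13.58330591; balance ≈ 3,056.2438.
Account B is larger by 2,535.3114.

Account B, by £2,535.31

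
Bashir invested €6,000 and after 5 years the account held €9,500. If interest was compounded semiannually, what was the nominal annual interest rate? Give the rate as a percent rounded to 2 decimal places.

(1 + r/2)^10 = 9,500/6,000 = 1.58333.
1 + r/2 = 1.58333^(1/10) ≈ 1.047025, so r/2 ≈ 0.0470254.
r ≈ 2·0.0470254 = 9.40509%.

9.41%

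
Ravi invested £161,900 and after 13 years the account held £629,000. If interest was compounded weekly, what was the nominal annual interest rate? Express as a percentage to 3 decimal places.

The 676-period growth factor is 629,000/161,900 = 3.88511.
r/52 = 3.88511^(1/676) − 1 ≈ 0.00200964, so r ≈ 52·0.00200964 = 10.45012%.

10.450%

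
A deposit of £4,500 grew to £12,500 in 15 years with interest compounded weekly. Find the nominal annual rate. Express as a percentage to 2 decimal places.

6.82%

The 780-period growth factor is 12,500/4,500 = 2.77778.
r/52 = 2.77778^(1/780) − 1 ≈ 0.00131067, so r ≈ 52·0.00131067 = 6.81547%.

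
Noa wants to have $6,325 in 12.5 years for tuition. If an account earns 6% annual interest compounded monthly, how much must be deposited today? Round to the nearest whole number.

$2,993

Periodic rate = 6%/12 = 0.005; 150 periods.
P = 6,325/(1 + 0.005)^150 ≈ 6,325/2.113047518 ≈ 2,993.3070.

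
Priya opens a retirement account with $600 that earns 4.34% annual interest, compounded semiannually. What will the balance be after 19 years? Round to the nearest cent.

Growth factor = (1 + 0.0217)^38 ≈ 2.260939537.
A ≈ 600 × 2.260939537 ≈ 1,356.5637.

$1,356.56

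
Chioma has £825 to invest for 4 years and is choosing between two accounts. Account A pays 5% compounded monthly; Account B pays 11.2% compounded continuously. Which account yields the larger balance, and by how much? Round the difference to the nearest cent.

Account A growth factor: (1 + 0.05/12)^48 ≈ 1.220895355; balance ≈ 1,007.2387.
Account B growth factor: e^(0.112·4) = e^0.448 ≈ 1.565178696; balance ≈ 1,291.2724.
Account B is larger by 284.0338.

Account B, by £284.03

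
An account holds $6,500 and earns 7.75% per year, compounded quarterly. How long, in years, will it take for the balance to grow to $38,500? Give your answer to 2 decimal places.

23.17 years

(1 + 0.019375)^(4t) = 38,500/6,500 = 5.9231.
4t·ln(1 + 0.019375) = ln(5.9231); 4t = 1.7789/0.0191897 ≈ 92.6985.
t ≈ 23.1746 years.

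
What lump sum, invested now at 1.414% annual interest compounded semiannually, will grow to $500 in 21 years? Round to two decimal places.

Growth factor = (1 + 0.00707)^42 ≈ 1.34432932.
P = 500/1.34432932 ≈ 371.9327.

$371.93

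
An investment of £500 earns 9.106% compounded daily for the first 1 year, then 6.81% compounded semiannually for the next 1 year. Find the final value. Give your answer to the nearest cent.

After 1 years at 9.106%: 500 × 1.09532228 ≈ 547.6611.
Then 1 years at 6.81%: 547.6611 × 1.0692594 ≈ 585.5918.

£585.59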